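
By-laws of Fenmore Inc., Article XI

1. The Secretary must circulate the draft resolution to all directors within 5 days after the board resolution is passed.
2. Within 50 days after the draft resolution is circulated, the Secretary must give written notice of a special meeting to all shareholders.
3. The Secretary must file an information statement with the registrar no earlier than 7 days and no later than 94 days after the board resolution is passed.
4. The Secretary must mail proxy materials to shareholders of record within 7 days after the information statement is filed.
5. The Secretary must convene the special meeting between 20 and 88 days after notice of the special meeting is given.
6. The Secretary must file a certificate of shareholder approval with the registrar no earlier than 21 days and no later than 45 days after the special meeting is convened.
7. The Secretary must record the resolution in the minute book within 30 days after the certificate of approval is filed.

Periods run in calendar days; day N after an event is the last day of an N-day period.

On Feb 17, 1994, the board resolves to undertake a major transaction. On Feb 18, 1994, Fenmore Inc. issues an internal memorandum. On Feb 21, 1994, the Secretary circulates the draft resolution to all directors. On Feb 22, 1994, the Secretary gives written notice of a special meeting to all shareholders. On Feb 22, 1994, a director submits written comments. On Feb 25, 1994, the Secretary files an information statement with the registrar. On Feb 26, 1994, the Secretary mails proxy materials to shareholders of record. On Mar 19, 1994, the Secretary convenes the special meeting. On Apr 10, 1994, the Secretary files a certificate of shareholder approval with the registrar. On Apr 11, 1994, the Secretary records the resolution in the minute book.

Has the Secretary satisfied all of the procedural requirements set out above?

Yes

Step 1: 5 days after Feb 17, 1994 (when the board resolution is passed) is Feb 22, 1994; completed Feb 21, 1994, before the deadline.
Step 2: 50 days after Feb 21, 1994 (when the draft resolution is circulated) is Apr 12, 1994; Feb 22, 1994 is within that limit.
Step 3: the window is 7–94 days after Feb 17, 1994 (when the board resolution is passed), so Feb 24, 1994 through May 22, 1994; Feb 25, 1994 falls inside that range.
Step 4: 7 days after Feb 25, 1994 (when the information statement is filed) is Mar 4, 1994; Feb 26, 1994 is within that limit.
Step 5: the window is 20–88 days after Feb 22, 1994 (when notice of the special meeting is given), so Mar 14, 1994 through May 21, 1994; Mar 19, 1994 falls inside that range.
Step 6: the window is 21–45 days after Mar 19, 1994 (when the special meeting is convened), so Apr 9, 1994 through May 3, 1994; Apr 10, 1994 falls inside that range.
Step 7: 30 days after Apr 10, 1994 (when the certificate of approval is filed) is May 10, 1994; completed Apr 11, 1994, before the deadline.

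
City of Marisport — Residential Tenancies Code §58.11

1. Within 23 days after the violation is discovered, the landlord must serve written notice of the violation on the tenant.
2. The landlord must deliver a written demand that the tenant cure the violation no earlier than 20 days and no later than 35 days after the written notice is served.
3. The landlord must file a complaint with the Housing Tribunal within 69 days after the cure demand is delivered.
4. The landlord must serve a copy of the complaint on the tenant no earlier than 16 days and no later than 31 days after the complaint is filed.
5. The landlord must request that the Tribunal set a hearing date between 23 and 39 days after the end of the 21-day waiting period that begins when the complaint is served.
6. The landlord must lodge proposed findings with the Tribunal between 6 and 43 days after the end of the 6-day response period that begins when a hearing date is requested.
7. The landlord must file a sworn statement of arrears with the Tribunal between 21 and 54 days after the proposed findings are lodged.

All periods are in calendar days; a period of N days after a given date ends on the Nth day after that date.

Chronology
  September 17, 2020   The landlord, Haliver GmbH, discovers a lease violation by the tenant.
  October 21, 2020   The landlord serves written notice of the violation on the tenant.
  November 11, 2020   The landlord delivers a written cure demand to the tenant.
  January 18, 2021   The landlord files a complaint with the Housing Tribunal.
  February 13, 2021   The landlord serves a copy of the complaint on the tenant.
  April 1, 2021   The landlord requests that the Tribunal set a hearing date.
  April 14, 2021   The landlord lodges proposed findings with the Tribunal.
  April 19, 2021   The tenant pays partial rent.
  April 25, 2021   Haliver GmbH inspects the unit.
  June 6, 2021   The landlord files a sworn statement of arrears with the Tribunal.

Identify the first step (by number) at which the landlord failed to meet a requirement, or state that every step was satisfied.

Step 1: 23 days after September 17, 2020 (when the violation is discovered) is October 10, 2020; not done until October 21, 2020, 11 days after the deadline.

Step 1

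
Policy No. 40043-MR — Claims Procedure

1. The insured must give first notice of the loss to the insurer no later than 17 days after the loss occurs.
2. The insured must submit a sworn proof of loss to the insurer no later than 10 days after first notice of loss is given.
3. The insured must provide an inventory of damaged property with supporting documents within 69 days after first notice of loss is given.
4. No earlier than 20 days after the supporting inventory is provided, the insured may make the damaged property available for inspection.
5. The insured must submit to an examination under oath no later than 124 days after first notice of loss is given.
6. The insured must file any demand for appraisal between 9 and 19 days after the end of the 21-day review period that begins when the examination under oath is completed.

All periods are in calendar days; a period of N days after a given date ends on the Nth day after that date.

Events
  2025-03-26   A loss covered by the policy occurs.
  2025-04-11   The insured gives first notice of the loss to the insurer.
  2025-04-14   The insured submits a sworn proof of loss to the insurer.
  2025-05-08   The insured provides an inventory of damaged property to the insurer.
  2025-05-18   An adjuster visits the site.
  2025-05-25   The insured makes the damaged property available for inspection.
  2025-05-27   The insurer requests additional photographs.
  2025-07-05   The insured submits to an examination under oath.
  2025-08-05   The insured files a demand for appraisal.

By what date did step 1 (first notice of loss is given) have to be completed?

Step 1 runs from 2025-03-26, when the loss occurs. 17 days after 2025-03-26 is 2025-04-12.

2025-04-12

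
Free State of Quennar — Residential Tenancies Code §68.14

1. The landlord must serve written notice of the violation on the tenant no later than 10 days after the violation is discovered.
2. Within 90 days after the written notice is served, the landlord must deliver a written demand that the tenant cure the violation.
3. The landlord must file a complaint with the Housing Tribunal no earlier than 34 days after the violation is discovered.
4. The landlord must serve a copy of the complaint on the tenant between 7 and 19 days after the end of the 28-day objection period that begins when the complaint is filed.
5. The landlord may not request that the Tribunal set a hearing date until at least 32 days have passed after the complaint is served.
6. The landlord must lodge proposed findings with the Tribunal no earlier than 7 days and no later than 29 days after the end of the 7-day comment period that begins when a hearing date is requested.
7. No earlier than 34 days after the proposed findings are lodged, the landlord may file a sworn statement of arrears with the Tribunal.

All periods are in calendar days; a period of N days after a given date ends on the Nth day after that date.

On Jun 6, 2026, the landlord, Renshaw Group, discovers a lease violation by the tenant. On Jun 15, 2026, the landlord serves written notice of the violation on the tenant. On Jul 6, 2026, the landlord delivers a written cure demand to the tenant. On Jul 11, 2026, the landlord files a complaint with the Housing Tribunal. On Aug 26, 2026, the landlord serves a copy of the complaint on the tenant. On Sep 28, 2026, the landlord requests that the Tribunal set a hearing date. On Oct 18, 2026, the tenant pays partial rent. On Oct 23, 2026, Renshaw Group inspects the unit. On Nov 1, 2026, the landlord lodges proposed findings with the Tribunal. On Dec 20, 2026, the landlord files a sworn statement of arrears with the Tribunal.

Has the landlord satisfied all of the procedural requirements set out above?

Yes

Step 1 — counting 10 days from Jun 6, 2026 (when the violation is discovered) gives a deadline of Jun 16, 2026; done Jun 15, 2026 — timely.
Step 2 — counting 90 days from Jun 15, 2026 (when the written notice is served) gives a deadline of Sep 13, 2026; done Jul 6, 2026 — timely.
Step 3 — must wait 34 days from Jun 6, 2026 (when the violation is discovered), so not before Jul 10, 2026; done Jul 11, 2026 — permitted.
Step 4 — 7 and 19 days from Aug 8, 2026 (end of the 28-day objection period, which began when the complaint is filed on Jul 11, 2026) are Aug 15, 2026 and Aug 27, 2026 respectively; done Aug 26, 2026 — within the window.
Step 5 — must wait 32 days from Aug 26, 2026 (when the complaint is served), so not before Sep 27, 2026; done Sep 28, 2026 — permitted.
Step 6 — 7 and 29 days from Oct 5, 2026 (end of the 7-day comment period, which began when a hearing date is requested on Sep 28, 2026) are Oct 12, 2026 and Nov 3, 2026 respectively; done Nov 1, 2026 — within the window.
Step 7 — must wait 34 days from Nov 1, 2026 (when the proposed findings are lodged), so not before Dec 5, 2026; done Dec 20, 2026 — permitted.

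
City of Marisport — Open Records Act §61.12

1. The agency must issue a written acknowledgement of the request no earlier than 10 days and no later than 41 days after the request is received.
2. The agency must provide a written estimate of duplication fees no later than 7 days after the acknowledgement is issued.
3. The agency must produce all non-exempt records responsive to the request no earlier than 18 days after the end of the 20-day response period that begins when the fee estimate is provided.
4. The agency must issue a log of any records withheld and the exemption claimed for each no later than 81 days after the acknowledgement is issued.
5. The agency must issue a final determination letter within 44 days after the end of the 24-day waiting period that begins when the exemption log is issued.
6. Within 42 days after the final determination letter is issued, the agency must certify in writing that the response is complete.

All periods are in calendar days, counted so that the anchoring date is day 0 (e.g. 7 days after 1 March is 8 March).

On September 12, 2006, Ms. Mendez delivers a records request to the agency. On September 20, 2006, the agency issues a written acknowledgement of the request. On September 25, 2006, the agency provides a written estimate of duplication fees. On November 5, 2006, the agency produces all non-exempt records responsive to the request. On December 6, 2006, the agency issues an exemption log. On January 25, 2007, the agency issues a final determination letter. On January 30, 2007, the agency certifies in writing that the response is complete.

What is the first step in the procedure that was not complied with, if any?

Step 1

(1) the permitted window runs from September 12, 2006 + 10 = September 22, 2006 to September 12, 2006 + 41 = October 23, 2006; September 20, 2006 is 2 days too early.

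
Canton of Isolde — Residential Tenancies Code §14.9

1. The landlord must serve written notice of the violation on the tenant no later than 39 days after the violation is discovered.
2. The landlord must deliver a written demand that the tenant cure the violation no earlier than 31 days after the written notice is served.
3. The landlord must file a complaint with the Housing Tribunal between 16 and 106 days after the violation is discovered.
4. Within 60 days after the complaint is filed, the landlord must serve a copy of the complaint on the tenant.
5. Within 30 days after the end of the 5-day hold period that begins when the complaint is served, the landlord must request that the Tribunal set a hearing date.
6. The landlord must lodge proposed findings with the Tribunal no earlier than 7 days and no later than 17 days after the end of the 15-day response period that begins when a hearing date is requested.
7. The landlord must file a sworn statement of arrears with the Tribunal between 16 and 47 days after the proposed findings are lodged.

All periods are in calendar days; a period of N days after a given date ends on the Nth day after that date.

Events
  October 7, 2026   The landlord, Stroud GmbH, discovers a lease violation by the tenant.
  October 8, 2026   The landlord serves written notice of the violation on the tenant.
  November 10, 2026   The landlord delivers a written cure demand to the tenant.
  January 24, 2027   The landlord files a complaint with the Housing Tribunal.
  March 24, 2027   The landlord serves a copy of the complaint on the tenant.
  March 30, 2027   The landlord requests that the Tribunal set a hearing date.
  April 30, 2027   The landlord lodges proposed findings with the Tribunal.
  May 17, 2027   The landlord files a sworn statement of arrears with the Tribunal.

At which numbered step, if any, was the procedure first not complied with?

Step 1: 39 days after October 7, 2026 (when the violation is discovered) is November 15, 2026; October 8, 2026 is within that limit.
Step 2: the earliest permitted date is 31 days after October 8, 2026 (when the written notice is served), i.e. November 8, 2026; done November 10, 2026, after the minimum wait.
Step 3: the window is 16–106 days after October 7, 2026 (when the violation is discovered), so October 23, 2026 through January 21, 2027; January 24, 2027 is 3 days past the end of the window.

Step 3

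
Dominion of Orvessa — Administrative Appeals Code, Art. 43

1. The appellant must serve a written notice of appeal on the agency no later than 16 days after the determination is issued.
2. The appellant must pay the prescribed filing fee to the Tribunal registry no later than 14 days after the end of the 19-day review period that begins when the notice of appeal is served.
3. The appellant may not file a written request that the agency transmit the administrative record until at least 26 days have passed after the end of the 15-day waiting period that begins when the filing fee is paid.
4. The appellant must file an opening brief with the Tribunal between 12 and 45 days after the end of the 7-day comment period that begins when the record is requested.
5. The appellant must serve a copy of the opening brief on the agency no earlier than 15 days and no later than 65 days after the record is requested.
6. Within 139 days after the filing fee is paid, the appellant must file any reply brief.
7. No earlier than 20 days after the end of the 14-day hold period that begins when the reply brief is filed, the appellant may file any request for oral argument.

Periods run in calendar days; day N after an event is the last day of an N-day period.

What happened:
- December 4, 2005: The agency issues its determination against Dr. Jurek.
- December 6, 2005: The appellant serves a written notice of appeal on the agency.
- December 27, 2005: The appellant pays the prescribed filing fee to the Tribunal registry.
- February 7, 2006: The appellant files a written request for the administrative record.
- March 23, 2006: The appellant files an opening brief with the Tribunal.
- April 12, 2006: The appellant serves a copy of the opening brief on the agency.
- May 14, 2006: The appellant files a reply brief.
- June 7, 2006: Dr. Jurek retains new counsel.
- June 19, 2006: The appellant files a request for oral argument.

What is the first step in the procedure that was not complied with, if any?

(1) due by December 4, 2005 + 16 days = December 20, 2005; completed December 6, 2005, before the deadline.
(2) due by December 25, 2005 + 14 days = January 8, 2006; completed December 27, 2005, before the deadline.
(3) permitted from January 11, 2006 + 26 days = February 6, 2006 onward; done February 7, 2006 — permitted.
(4) the permitted window runs from February 14, 2006 + 12 = February 26, 2006 to February 14, 2006 + 45 = March 31, 2006; done March 23, 2006, which is between those dates.
(5) the permitted window runs from February 7, 2006 + 15 = February 22, 2006 to February 7, 2006 + 65 = April 13, 2006; April 12, 2006 falls inside that range.
(6) due by December 27, 2005 + 139 days = May 15, 2006; completed May 14, 2006, before the deadline.
(7) permitted from May 28, 2006 + 20 days = June 17, 2006 onward; done June 19, 2006 — permitted.

None — every step was satisfied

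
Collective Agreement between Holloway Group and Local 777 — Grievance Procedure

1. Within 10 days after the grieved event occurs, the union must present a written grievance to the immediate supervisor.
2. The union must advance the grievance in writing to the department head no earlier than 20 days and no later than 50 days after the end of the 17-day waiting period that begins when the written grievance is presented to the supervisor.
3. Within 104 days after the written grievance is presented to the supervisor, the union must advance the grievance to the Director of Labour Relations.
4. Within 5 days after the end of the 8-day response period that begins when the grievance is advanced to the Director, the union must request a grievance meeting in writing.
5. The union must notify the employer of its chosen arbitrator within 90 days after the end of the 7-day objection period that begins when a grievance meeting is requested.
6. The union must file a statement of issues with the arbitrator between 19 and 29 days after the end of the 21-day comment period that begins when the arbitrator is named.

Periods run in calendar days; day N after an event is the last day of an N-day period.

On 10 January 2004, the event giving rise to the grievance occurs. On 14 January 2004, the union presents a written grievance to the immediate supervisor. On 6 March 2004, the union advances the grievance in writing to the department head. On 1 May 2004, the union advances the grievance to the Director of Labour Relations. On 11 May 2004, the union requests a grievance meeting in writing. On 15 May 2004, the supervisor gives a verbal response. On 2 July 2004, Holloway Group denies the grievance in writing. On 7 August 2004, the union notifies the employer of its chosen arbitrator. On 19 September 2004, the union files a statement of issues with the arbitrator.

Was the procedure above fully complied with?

(1) due by 10 January 2004 + 10 days = 20 January 2004; completed 14 January 2004, before the deadline.
(2) the permitted window runs from 31 January 2004 + 20 = 20 February 2004 to 31 January 2004 + 50 = 21 March 2004; done 6 March 2004, which is between those dates.
(3) due by 14 January 2004 + 104 days = 27 April 2004; 1 May 2004 misses that deadline by 4 days.

No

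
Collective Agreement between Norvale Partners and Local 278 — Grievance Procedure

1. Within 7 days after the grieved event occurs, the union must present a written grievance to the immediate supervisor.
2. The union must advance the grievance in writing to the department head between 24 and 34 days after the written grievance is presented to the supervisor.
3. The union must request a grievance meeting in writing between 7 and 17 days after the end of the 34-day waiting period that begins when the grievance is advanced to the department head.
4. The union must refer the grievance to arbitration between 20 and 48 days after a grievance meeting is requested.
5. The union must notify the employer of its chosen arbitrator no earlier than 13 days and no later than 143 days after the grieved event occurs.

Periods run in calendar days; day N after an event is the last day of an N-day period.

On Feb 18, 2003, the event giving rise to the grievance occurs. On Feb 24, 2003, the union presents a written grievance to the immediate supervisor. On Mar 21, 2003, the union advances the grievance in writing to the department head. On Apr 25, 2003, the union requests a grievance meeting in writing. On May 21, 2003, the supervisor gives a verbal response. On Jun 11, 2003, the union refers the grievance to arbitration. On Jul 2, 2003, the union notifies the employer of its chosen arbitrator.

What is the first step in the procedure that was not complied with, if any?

(1) due by Feb 18, 2003 + 7 days = Feb 25, 2003; done Feb 24, 2003 — timely.
(2) the permitted window runs from Feb 24, 2003 + 24 = Mar 20, 2003 to Feb 24, 2003 + 34 = Mar 30, 2003; done Mar 21, 2003 — within the window.
(3) the permitted window runs from Apr 24, 2003 + 7 = May 1, 2003 to Apr 24, 2003 + 17 = May 11, 2003; Apr 25, 2003 is 6 days too early.

Step 3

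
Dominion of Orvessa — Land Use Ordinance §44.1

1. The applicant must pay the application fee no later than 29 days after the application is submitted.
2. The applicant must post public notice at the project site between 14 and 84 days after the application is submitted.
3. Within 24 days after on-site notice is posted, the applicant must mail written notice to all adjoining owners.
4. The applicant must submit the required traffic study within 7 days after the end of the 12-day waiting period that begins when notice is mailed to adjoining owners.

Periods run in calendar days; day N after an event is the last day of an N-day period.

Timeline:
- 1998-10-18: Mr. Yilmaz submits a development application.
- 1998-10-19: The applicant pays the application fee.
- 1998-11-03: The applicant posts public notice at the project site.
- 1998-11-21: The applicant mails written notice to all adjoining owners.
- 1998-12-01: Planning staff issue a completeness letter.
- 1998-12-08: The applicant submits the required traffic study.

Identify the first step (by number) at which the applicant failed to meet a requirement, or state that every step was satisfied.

None — every step was satisfied

Step 1 — counting 29 days from 1998-10-18 (when the application is submitted) gives a deadline of 1998-11-16; 1998-10-19 is within that limit.
Step 2 — 14 and 84 days from 1998-10-18 (when the application is submitted) are 1998-11-01 and 1999-01-10 respectively; done 1998-11-03, which is between those dates.
Step 3 — counting 24 days from 1998-11-03 (when on-site notice is posted) gives a deadline of 1998-11-27; done 1998-11-21 — timely.
Step 4 — counting 7 days from 1998-12-03 (end of the 12-day waiting period, which began when notice is mailed to adjoining owners on 1998-11-21) gives a deadline of 1998-12-10; done 1998-12-08 — timely.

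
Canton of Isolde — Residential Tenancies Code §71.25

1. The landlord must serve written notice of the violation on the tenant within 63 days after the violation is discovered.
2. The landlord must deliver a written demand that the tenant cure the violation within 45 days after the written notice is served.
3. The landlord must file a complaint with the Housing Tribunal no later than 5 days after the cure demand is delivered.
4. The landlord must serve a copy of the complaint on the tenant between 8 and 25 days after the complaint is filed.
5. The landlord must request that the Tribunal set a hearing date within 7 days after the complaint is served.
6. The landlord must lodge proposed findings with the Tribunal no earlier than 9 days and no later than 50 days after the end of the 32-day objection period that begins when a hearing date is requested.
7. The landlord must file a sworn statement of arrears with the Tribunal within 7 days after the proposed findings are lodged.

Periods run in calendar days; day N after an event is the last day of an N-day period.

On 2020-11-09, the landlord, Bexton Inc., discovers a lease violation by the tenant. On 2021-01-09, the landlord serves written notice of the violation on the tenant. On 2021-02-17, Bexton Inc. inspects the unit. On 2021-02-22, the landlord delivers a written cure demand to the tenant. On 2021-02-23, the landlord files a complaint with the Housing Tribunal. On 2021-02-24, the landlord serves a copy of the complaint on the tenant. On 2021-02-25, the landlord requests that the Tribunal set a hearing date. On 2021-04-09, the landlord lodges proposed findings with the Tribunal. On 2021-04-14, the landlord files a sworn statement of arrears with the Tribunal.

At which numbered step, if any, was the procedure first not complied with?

(1) due by 2020-11-09 + 63 days = 2021-01-11; done 2021-01-09 — timely.
(2) due by 2021-01-09 + 45 days = 2021-02-23; 2021-02-22 is within that limit.
(3) due by 2021-02-22 + 5 days = 2021-02-27; 2021-02-23 is within that limit.
(4) the permitted window runs from 2021-02-23 + 8 = 2021-03-03 to 2021-02-23 + 25 = 2021-03-20; done 2021-02-24 — 7 days before the window opened.
Later steps need not be reached.

Step 4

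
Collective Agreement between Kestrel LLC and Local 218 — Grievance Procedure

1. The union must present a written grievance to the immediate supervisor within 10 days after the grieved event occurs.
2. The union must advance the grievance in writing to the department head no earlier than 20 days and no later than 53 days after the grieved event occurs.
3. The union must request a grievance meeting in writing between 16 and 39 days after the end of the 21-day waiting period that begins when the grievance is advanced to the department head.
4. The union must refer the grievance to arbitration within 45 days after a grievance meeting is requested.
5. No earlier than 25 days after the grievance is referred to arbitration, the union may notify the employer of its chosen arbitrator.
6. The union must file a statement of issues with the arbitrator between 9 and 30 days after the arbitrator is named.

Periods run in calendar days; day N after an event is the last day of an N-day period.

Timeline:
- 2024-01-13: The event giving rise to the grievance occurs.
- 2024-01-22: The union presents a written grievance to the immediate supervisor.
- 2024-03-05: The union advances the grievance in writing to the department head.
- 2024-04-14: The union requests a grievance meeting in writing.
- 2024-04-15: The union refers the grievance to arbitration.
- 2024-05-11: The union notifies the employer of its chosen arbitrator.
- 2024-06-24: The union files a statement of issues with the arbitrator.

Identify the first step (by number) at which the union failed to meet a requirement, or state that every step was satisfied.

Step 6

(1) due by 2024-01-13 + 10 days = 2024-01-23; completed 2024-01-22, before the deadline.
(2) the permitted window runs from 2024-01-13 + 20 = 2024-02-02 to 2024-01-13 + 53 = 2024-03-06; 2024-03-05 falls inside that range.
(3) the permitted window runs from 2024-03-26 + 16 = 2024-04-11 to 2024-03-26 + 39 = 2024-05-04; done 2024-04-14, which is between those dates.
(4) due by 2024-04-14 + 45 days = 2024-05-29; 2024-04-15 is within that limit.
(5) permitted from 2024-04-15 + 25 days = 2024-05-10 onward; done 2024-05-11 — permitted.
(6) the permitted window runs from 2024-05-11 + 9 = 2024-05-20 to 2024-05-11 + 30 = 2024-06-10; done 2024-06-24 — 14 days after the window closed.
That is the first point of non-compliance.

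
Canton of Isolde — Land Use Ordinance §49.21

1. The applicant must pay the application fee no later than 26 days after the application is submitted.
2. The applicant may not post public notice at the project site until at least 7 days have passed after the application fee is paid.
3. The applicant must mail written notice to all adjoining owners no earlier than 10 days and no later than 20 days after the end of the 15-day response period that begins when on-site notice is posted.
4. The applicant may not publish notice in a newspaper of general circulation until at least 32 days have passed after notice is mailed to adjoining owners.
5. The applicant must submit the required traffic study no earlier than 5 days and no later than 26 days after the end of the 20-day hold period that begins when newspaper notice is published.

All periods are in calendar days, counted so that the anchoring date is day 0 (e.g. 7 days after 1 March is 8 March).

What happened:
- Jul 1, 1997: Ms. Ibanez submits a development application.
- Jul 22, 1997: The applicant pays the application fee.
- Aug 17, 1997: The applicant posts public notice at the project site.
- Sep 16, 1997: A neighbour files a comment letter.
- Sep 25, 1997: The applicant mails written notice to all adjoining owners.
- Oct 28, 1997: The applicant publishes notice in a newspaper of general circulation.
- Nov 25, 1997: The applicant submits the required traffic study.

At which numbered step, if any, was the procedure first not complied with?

(1) due by Jul 1, 1997 + 26 days = Jul 27, 1997; completed Jul 22, 1997, before the deadline.
(2) permitted from Jul 22, 1997 + 7 days = Jul 29, 1997 onward; done Aug 17, 1997 — permitted.
(3) the permitted window runs from Sep 1, 1997 + 10 = Sep 11, 1997 to Sep 1, 1997 + 20 = Sep 21, 1997; done Sep 25, 1997 — 4 days after the window closed.
Later steps need not be reached.

Step 3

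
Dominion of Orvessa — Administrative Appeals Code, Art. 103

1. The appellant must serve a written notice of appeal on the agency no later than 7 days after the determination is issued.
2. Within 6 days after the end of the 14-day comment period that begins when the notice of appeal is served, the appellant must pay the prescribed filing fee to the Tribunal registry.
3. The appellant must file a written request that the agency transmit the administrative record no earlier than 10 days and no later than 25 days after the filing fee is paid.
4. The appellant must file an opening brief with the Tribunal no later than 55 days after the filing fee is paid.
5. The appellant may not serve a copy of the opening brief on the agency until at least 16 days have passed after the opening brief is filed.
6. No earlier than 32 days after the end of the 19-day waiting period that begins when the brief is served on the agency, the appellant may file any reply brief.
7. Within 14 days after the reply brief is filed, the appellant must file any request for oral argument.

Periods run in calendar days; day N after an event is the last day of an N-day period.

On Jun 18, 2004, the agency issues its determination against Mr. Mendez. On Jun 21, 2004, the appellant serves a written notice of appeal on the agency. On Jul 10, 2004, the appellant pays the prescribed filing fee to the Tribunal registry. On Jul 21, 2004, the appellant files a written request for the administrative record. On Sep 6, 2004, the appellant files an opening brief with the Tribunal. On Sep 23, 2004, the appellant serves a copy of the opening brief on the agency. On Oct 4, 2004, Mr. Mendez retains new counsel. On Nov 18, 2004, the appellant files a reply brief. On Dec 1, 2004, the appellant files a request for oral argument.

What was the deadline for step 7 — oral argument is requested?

Dec 2, 2004

Step 7 runs from Nov 18, 2004, when the reply brief is filed. 14 days after Nov 18, 2004 is Dec 2, 2004.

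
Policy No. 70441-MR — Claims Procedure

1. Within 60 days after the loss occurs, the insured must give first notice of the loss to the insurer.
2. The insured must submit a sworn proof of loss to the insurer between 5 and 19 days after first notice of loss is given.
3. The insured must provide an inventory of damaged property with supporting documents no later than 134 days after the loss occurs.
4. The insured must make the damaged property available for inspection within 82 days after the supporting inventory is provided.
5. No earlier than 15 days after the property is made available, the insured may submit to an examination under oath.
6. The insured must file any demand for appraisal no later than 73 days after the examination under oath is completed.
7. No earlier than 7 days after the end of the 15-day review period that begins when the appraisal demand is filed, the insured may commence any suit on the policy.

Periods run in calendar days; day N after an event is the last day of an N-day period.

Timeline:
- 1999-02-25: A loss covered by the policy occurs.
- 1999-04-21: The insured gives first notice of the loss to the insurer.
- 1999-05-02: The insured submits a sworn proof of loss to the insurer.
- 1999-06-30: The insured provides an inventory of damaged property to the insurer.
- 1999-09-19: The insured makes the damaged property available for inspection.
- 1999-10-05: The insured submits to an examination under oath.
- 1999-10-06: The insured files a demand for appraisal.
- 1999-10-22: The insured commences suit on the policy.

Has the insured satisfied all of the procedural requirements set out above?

No

(1) due by 1999-02-25 + 60 days = 1999-04-26; done 1999-04-21 — timely.
(2) the permitted window runs from 1999-04-21 + 5 = 1999-04-26 to 1999-04-21 + 19 = 1999-05-10; 1999-05-02 falls inside that range.
(3) due by 1999-02-25 + 134 days = 1999-07-09; 1999-06-30 is within that limit.
(4) due by 1999-06-30 + 82 days = 1999-09-20; 1999-09-19 is within that limit.
(5) permitted from 1999-09-19 + 15 days = 1999-10-04 onward; done 1999-10-05 — permitted.
(6) due by 1999-10-05 + 73 days = 1999-12-17; completed 1999-10-06, before the deadline.
(7) permitted from 1999-10-21 + 7 days = 1999-10-28 onward; acted on 1999-10-22, 6 days prematurely.
The analysis stops there.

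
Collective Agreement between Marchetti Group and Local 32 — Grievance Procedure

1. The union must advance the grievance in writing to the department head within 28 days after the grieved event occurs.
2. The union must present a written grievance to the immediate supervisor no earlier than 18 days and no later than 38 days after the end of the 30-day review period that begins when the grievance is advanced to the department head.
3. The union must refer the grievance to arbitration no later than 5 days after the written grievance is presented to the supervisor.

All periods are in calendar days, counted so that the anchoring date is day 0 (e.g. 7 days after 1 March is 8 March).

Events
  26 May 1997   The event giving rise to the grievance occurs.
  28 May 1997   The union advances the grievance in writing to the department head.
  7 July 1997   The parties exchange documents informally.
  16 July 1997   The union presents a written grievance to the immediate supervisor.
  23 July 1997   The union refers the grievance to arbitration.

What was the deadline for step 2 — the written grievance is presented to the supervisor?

4 August 1997

The grievance is advanced to the department head on 28 May 1997; the 30-day review period therefore ends 27 June 1997, and step 2 runs from that date. The window is 18–38 days after 27 June 1997; it closes on 4 August 1997.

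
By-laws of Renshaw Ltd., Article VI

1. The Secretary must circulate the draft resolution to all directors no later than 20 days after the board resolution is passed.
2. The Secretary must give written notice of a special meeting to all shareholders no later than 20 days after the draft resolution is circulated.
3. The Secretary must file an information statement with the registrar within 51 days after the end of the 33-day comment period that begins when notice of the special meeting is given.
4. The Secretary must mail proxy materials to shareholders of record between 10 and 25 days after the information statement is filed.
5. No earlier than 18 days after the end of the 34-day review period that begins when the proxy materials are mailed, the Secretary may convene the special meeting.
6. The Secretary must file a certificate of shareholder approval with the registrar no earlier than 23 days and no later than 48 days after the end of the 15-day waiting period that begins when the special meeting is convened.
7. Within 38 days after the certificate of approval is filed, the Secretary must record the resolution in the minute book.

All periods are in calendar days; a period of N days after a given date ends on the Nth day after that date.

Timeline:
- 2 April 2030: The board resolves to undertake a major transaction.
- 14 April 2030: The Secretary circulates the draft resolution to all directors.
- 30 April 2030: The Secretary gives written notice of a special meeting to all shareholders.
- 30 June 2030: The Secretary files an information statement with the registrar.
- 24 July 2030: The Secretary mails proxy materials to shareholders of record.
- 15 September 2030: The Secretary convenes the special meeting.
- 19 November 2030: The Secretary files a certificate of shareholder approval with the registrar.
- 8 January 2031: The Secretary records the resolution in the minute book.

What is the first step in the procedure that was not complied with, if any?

Step 1: 20 days after 2 April 2030 (when the board resolution is passed) is 22 April 2030; done 14 April 2030 — timely.
Step 2: 20 days after 14 April 2030 (when the draft resolution is circulated) is 4 May 2030; completed 30 April 2030, before the deadline.
Step 3: 51 days after 2 June 2030 (end of the 33-day comment period, which began when notice of the special meeting is given on 30 April 2030) is 23 July 2030; 30 June 2030 is within that limit.
Step 4: the window is 10–25 days after 30 June 2030 (when the information statement is filed), so 10 July 2030 through 25 July 2030; done 24 July 2030 — within the window.
Step 5: the earliest permitted date is 18 days after 27 August 2030 (end of the 34-day review period, which began when the proxy materials are mailed on 24 July 2030), i.e. 14 September 2030; 15 September 2030 is on or after that date.
Step 6: the window is 23–48 days after 30 September 2030 (end of the 15-day waiting period, which began when the special meeting is convened on 15 September 2030), so 23 October 2030 through 17 November 2030; done 19 November 2030 — 2 days after the window closed.

Step 6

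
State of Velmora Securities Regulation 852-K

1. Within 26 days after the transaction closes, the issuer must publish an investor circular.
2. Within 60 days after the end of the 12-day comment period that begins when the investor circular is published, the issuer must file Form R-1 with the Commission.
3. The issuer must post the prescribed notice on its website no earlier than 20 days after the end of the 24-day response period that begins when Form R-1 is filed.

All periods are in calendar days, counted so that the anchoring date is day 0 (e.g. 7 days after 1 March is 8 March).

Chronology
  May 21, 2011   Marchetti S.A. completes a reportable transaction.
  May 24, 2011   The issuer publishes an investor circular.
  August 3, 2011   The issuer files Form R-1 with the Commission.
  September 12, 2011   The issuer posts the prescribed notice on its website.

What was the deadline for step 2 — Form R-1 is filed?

The investor circular is published on May 24, 2011; the 12-day comment period therefore ends June 5, 2011, and step 2 runs from that date. 60 days after June 5, 2011 is August 4, 2011.

August 4, 2011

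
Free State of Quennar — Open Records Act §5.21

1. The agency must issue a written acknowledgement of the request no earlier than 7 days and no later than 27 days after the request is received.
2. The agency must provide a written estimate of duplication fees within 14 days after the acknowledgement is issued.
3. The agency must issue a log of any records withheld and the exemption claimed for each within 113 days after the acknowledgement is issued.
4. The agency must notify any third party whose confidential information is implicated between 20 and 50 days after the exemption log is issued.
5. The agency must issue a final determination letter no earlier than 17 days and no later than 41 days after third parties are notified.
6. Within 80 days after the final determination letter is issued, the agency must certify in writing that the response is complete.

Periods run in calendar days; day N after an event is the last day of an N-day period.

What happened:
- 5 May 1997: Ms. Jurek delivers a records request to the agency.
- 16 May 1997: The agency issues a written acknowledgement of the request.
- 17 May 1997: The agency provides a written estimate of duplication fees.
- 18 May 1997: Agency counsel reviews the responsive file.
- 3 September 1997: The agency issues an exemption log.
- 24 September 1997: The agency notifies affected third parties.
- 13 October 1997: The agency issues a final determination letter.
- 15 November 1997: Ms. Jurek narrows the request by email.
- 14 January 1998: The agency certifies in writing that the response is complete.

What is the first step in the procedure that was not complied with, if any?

(1) the permitted window runs from 5 May 1997 + 7 = 12 May 1997 to 5 May 1997 + 27 = 1 June 1997; done 16 May 1997 — within the window.
(2) due by 16 May 1997 + 14 days = 30 May 1997; completed 17 May 1997, before the deadline.
(3) due by 16 May 1997 + 113 days = 6 September 1997; 3 September 1997 is within that limit.
(4) the permitted window runs from 3 September 1997 + 20 = 23 September 1997 to 3 September 1997 + 50 = 23 October 1997; done 24 September 1997, which is between those dates.
(5) the permitted window runs from 24 September 1997 + 17 = 11 October 1997 to 24 September 1997 + 41 = 4 November 1997; 13 October 1997 falls inside that range.
(6) due by 13 October 1997 + 80 days = 1 January 1998; not done until 14 January 1998, 13 days after the deadline.
No need to go further; step 6 was not satisfied.

Step 6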